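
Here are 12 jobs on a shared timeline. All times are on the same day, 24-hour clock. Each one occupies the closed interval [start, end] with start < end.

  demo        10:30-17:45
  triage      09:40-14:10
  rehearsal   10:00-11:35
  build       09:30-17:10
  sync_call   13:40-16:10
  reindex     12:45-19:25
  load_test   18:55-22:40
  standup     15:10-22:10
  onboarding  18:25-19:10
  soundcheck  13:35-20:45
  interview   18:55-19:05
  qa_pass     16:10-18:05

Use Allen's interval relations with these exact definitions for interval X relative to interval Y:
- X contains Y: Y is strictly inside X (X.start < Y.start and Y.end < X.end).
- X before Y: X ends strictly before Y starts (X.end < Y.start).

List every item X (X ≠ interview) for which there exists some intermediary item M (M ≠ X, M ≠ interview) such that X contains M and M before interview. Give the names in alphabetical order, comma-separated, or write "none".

build, demo, reindex, soundcheck, standup, triage

Target interview = [18:55, 19:05].
Intermediaries M with M before interview: build, demo, qa_pass, rehearsal, sync_call, triage.
Via build — items with X contains build: none.
Via demo — items with X contains demo: none.
Via qa_pass — items with X contains qa_pass: reindex, soundcheck, standup.
Via rehearsal — items with X contains rehearsal: build, triage.
Via sync_call — items with X contains sync_call: build, demo, reindex, soundcheck.
Via triage — items with X contains triage: build.
Union: build, demo, reindex, soundcheck, standup, triage.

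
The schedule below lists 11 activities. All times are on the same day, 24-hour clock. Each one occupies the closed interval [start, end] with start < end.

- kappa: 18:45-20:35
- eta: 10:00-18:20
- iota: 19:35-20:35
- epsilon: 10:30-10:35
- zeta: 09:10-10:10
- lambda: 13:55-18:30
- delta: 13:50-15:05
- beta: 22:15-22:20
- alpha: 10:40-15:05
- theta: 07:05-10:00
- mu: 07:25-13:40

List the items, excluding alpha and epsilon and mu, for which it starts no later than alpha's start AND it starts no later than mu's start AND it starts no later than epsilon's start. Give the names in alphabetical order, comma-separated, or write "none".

theta

Conditions: its start is no later than alpha's start (X.start <= 10:40) AND its start is no later than mu's start (X.start <= 07:25) AND its start is no later than epsilon's start (X.start <= 10:30).
beta: start 22:15 <= 10:40? ✗; start 22:15 <= 07:25? ✗; start 22:15 <= 10:30? ✗ → no.
delta: start 13:50 <= 10:40? ✗; start 13:50 <= 07:25? ✗; start 13:50 <= 10:30? ✗ → no.
eta: start 10:00 <= 10:40? ✓; start 10:00 <= 07:25? ✗; start 10:00 <= 10:30? ✓ → no.
iota: start 19:35 <= 10:40? ✗; start 19:35 <= 07:25? ✗; start 19:35 <= 10:30? ✗ → no.
kappa: start 18:45 <= 10:40? ✗; start 18:45 <= 07:25? ✗; start 18:45 <= 10:30? ✗ → no.
lambda: start 13:55 <= 10:40? ✗; start 13:55 <= 07:25? ✗; start 13:55 <= 10:30? ✗ → no.
theta: start 07:05 <= 10:40? ✓; start 07:05 <= 07:25? ✓; start 07:05 <= 10:30? ✓ → yes.
zeta: start 09:10 <= 10:40? ✓; start 09:10 <= 07:25? ✗; start 09:10 <= 10:30? ✓ → no.
Result: theta.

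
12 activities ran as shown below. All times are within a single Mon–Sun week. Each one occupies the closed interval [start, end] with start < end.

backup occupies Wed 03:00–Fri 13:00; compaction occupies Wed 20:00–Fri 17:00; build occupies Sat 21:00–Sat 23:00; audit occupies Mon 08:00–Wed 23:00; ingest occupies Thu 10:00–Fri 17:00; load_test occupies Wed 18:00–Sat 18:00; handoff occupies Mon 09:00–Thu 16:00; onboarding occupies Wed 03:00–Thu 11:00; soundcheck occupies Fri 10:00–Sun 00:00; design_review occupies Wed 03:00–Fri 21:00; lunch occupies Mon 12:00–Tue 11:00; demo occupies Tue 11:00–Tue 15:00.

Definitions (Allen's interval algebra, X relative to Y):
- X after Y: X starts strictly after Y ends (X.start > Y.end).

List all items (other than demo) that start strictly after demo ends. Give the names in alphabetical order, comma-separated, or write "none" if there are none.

Target demo = [Tue 11:00, Tue 15:00].
audit [Mon 08:00, Wed 23:00] → contains → no.
backup [Wed 03:00, Fri 13:00] → after → yes.
build [Sat 21:00, Sat 23:00] → after → yes.
compaction [Wed 20:00, Fri 17:00] → after → yes.
design_review [Wed 03:00, Fri 21:00] → after → yes.
handoff [Mon 09:00, Thu 16:00] → contains → no.
ingest [Thu 10:00, Fri 17:00] → after → yes.
load_test [Wed 18:00, Sat 18:00] → after → yes.
lunch [Mon 12:00, Tue 11:00] → meets → no.
onboarding [Wed 03:00, Thu 11:00] → after → yes.
soundcheck [Fri 10:00, Sun 00:00] → after → yes.
Result: backup, build, compaction, design_review, ingest, load_test, onboarding, soundcheck.

backup, build, compaction, design_review, ingest, load_test, onboarding, soundcheck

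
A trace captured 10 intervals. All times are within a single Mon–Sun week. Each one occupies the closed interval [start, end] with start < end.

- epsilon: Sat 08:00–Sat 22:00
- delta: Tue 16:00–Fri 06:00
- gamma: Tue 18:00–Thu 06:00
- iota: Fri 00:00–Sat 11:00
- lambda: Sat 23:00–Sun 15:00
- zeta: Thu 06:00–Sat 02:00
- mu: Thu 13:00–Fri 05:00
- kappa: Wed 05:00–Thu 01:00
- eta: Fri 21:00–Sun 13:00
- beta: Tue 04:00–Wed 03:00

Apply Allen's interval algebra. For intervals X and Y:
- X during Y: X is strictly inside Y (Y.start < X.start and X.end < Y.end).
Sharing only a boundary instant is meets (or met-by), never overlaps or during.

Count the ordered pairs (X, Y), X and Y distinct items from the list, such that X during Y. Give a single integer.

6

Checking all 90 ordered pairs for relation 'during'; matching pairs in alphabetical order:
(epsilon, eta): epsilon during eta ✓
(gamma, delta): gamma during delta ✓
(kappa, delta): kappa during delta ✓
(kappa, gamma): kappa during gamma ✓
(mu, delta): mu during delta ✓
(mu, zeta): mu during zeta ✓
Count: 6.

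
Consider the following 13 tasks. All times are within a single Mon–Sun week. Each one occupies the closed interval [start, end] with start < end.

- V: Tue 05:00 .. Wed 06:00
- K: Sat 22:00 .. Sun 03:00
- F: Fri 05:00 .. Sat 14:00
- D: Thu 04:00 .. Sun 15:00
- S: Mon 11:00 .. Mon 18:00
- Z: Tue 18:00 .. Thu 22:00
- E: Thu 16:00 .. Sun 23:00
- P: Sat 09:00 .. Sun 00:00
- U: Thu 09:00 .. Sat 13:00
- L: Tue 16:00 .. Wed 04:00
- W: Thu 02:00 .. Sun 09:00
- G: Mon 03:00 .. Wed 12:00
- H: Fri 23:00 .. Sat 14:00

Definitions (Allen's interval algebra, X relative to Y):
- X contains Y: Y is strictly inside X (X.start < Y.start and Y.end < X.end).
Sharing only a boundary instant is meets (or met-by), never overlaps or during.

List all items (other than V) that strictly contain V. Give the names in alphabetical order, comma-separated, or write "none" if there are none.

Target V = [Tue 05:00, Wed 06:00].
D [Thu 04:00, Sun 15:00] → after → no.
E [Thu 16:00, Sun 23:00] → after → no.
F [Fri 05:00, Sat 14:00] → after → no.
G [Mon 03:00, Wed 12:00] → contains → yes.
H [Fri 23:00, Sat 14:00] → after → no.
K [Sat 22:00, Sun 03:00] → after → no.
L [Tue 16:00, Wed 04:00] → during → no.
P [Sat 09:00, Sun 00:00] → after → no.
S [Mon 11:00, Mon 18:00] → before → no.
U [Thu 09:00, Sat 13:00] → after → no.
W [Thu 02:00, Sun 09:00] → after → no.
Z [Tue 18:00, Thu 22:00] → overlapped-by → no.
Result: G.

G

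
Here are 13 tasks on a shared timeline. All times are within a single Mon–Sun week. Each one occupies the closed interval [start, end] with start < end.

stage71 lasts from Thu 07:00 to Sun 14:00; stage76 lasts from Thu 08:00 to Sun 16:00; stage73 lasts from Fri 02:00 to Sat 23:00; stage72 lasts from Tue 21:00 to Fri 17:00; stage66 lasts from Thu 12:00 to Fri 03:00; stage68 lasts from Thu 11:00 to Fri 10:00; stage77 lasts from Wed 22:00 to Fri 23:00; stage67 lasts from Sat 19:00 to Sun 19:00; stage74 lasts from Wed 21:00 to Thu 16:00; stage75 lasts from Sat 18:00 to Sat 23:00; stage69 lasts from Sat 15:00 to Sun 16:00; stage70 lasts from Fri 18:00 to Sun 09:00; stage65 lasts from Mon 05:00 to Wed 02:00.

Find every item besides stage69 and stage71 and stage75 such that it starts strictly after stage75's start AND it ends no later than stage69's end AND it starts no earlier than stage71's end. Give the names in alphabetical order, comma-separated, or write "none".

none

Conditions: its start is strictly after stage75's start (X.start > Sat 18:00) AND its end is no later than stage69's end (X.end <= Sun 16:00) AND its start is no earlier than stage71's end (X.start >= Sun 14:00).
stage65: start Mon 05:00 > Sat 18:00? ✗; end Wed 02:00 <= Sun 16:00? ✓; start Mon 05:00 >= Sun 14:00? ✗ → no.
stage66: start Thu 12:00 > Sat 18:00? ✗; end Fri 03:00 <= Sun 16:00? ✓; start Thu 12:00 >= Sun 14:00? ✗ → no.
stage67: start Sat 19:00 > Sat 18:00? ✓; end Sun 19:00 <= Sun 16:00? ✗; start Sat 19:00 >= Sun 14:00? ✗ → no.
stage68: start Thu 11:00 > Sat 18:00? ✗; end Fri 10:00 <= Sun 16:00? ✓; start Thu 11:00 >= Sun 14:00? ✗ → no.
stage70: start Fri 18:00 > Sat 18:00? ✗; end Sun 09:00 <= Sun 16:00? ✓; start Fri 18:00 >= Sun 14:00? ✗ → no.
stage72: start Tue 21:00 > Sat 18:00? ✗; end Fri 17:00 <= Sun 16:00? ✓; start Tue 21:00 >= Sun 14:00? ✗ → no.
stage73: start Fri 02:00 > Sat 18:00? ✗; end Sat 23:00 <= Sun 16:00? ✓; start Fri 02:00 >= Sun 14:00? ✗ → no.
stage74: start Wed 21:00 > Sat 18:00? ✗; end Thu 16:00 <= Sun 16:00? ✓; start Wed 21:00 >= Sun 14:00? ✗ → no.
stage76: start Thu 08:00 > Sat 18:00? ✗; end Sun 16:00 <= Sun 16:00? ✓; start Thu 08:00 >= Sun 14:00? ✗ → no.
stage77: start Wed 22:00 > Sat 18:00? ✗; end Fri 23:00 <= Sun 16:00? ✓; start Wed 22:00 >= Sun 14:00? ✗ → no.
Result: none.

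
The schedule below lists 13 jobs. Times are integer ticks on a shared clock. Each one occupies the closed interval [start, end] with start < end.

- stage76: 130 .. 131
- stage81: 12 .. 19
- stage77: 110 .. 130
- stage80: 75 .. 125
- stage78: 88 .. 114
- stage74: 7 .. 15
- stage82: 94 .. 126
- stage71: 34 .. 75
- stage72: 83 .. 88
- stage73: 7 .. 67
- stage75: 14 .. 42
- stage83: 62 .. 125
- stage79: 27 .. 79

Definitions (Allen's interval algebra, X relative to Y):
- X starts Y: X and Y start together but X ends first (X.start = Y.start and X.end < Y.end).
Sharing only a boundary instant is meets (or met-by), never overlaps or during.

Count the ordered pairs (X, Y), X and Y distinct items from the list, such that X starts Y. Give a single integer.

1

Checking all 156 ordered pairs for relation 'starts'; matching pairs in alphabetical order:
(stage74, stage73): stage74 starts stage73 ✓
Count: 1.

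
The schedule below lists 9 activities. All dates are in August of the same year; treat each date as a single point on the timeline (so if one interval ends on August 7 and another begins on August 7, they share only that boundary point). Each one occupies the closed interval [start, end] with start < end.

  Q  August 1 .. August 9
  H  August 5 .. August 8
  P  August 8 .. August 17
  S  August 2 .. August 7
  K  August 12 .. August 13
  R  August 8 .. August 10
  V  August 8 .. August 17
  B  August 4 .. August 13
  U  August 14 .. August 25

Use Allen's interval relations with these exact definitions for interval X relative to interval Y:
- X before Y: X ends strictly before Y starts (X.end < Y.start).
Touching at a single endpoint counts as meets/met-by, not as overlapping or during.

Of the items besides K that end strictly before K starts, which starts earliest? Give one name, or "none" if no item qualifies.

Q

Target K = [August 12, August 13].
B [August 4, August 13] → finished-by → excluded.
H [August 5, August 8] → before → candidate.
P [August 8, August 17] → contains → excluded.
Q [August 1, August 9] → before → candidate.
R [August 8, August 10] → before → candidate.
S [August 2, August 7] → before → candidate.
U [August 14, August 25] → after → excluded.
V [August 8, August 17] → contains → excluded.
Among candidates, earliest start is August 1 → Q.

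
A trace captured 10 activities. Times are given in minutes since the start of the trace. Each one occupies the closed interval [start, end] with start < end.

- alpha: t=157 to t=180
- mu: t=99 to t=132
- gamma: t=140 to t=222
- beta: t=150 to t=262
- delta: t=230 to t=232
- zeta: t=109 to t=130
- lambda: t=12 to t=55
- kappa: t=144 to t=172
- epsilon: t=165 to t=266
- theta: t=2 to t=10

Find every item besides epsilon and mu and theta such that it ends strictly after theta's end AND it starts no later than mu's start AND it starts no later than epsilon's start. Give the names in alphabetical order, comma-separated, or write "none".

lambda

Conditions: its end is strictly after theta's end (X.end > t=10) AND its start is no later than mu's start (X.start <= t=99) AND its start is no later than epsilon's start (X.start <= t=165).
alpha: end t=180 > t=10? ✓; start t=157 <= t=99? ✗; start t=157 <= t=165? ✓ → no.
beta: end t=262 > t=10? ✓; start t=150 <= t=99? ✗; start t=150 <= t=165? ✓ → no.
delta: end t=232 > t=10? ✓; start t=230 <= t=99? ✗; start t=230 <= t=165? ✗ → no.
gamma: end t=222 > t=10? ✓; start t=140 <= t=99? ✗; start t=140 <= t=165? ✓ → no.
kappa: end t=172 > t=10? ✓; start t=144 <= t=99? ✗; start t=144 <= t=165? ✓ → no.
lambda: end t=55 > t=10? ✓; start t=12 <= t=99? ✓; start t=12 <= t=165? ✓ → yes.
zeta: end t=130 > t=10? ✓; start t=109 <= t=99? ✗; start t=109 <= t=165? ✓ → no.
Result: lambda.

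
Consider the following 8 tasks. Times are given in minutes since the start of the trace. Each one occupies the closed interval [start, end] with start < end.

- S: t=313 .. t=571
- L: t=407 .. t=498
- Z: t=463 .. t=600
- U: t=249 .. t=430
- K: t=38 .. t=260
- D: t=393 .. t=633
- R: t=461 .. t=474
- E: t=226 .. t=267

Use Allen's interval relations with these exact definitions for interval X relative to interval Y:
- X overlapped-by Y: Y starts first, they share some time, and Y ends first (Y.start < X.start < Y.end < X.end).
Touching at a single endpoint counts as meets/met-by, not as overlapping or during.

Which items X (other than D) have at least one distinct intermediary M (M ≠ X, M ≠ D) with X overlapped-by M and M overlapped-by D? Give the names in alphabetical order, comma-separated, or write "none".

Target D = [t=393, t=633].
Intermediaries M with M overlapped-by D: none.
Union: none.

none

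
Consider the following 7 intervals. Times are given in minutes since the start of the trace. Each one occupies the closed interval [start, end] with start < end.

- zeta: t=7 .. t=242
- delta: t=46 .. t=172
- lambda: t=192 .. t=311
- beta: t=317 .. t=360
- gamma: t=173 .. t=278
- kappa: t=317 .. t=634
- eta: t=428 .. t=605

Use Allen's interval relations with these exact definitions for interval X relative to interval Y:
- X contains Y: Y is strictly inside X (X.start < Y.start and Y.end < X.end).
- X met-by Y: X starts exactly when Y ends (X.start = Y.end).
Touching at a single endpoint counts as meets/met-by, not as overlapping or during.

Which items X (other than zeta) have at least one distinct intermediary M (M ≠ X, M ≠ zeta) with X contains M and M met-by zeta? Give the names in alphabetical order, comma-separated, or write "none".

Target zeta = [t=7, t=242].
Intermediaries M with M met-by zeta: none.
Union: none.

none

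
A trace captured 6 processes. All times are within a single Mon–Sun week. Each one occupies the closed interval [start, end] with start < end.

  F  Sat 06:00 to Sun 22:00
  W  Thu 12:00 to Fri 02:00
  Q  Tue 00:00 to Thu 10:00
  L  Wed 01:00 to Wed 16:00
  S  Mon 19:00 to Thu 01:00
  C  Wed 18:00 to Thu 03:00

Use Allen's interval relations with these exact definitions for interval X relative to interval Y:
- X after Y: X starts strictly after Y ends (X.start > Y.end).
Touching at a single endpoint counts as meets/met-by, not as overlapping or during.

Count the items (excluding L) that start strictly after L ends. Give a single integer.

3

Target L = [Wed 01:00, Wed 16:00].
C [Wed 18:00, Thu 03:00] → after → counts.
F [Sat 06:00, Sun 22:00] → after → counts.
Q [Tue 00:00, Thu 10:00] → contains → no.
S [Mon 19:00, Thu 01:00] → contains → no.
W [Thu 12:00, Fri 02:00] → after → counts.
Total: 3.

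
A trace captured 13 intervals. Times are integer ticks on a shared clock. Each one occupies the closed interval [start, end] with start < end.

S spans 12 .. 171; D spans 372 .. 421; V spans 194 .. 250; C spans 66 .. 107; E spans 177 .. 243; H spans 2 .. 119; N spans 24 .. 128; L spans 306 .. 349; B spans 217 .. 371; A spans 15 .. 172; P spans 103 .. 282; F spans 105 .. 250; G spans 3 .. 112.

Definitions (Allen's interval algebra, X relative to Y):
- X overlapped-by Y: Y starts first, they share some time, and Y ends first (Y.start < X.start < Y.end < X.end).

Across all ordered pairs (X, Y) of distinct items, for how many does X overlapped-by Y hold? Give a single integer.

Checking all 156 ordered pairs for relation 'overlapped-by'; matching pairs in alphabetical order:
(A, G): A overlapped-by G ✓
(A, H): A overlapped-by H ✓
(A, S): A overlapped-by S ✓
(B, E): B overlapped-by E ✓
(B, F): B overlapped-by F ✓
(B, P): B overlapped-by P ✓
(B, V): B overlapped-by V ✓
(F, A): F overlapped-by A ✓
(F, C): F overlapped-by C ✓
(F, G): F overlapped-by G ✓
(F, H): F overlapped-by H ✓
(F, N): F overlapped-by N ✓
(F, S): F overlapped-by S ✓
(N, G): N overlapped-by G ✓
(N, H): N overlapped-by H ✓
(P, A): P overlapped-by A ✓
(P, C): P overlapped-by C ✓
(P, G): P overlapped-by G ✓
(P, H): P overlapped-by H ✓
(P, N): P overlapped-by N ✓
(P, S): P overlapped-by S ✓
(S, G): S overlapped-by G ✓
(S, H): S overlapped-by H ✓
(V, E): V overlapped-by E ✓
Count: 24.

24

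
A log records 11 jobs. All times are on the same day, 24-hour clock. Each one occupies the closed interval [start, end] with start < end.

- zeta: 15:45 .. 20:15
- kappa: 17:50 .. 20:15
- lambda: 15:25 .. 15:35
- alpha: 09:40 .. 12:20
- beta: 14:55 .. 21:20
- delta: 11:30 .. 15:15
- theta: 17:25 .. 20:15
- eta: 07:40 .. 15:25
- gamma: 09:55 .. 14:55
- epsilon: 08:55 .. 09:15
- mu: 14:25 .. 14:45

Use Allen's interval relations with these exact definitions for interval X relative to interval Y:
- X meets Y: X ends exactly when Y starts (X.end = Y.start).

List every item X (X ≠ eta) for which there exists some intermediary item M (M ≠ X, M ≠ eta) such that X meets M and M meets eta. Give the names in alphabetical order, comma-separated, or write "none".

Target eta = [07:40, 15:25].
Intermediaries M with M meets eta: none.
Union: none.

none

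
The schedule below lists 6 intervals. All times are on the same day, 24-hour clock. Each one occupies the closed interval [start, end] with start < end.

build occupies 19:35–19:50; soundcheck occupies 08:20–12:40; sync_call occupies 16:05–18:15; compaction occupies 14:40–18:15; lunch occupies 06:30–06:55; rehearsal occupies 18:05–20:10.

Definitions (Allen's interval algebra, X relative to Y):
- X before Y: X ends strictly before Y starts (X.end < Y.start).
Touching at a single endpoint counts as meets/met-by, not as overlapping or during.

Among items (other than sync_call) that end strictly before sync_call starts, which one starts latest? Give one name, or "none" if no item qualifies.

soundcheck

Target sync_call = [16:05, 18:15].
build [19:35, 19:50] → after → excluded.
compaction [14:40, 18:15] → finished-by → excluded.
lunch [06:30, 06:55] → before → candidate.
rehearsal [18:05, 20:10] → overlapped-by → excluded.
soundcheck [08:20, 12:40] → before → candidate.
Among candidates, latest start is 08:20 → soundcheck.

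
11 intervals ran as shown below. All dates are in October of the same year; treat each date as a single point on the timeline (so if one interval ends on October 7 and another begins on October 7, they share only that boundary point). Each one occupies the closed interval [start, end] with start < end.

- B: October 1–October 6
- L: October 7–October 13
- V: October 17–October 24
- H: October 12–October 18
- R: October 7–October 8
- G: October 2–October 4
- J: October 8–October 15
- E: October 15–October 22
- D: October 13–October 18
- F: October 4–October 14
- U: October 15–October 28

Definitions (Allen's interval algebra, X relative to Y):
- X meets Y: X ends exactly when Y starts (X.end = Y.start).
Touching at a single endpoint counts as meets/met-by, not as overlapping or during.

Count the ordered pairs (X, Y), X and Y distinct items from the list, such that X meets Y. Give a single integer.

5

Checking all 110 ordered pairs for relation 'meets'; matching pairs in alphabetical order:
(G, F): G meets F ✓
(J, E): J meets E ✓
(J, U): J meets U ✓
(L, D): L meets D ✓
(R, J): R meets J ✓
Count: 5.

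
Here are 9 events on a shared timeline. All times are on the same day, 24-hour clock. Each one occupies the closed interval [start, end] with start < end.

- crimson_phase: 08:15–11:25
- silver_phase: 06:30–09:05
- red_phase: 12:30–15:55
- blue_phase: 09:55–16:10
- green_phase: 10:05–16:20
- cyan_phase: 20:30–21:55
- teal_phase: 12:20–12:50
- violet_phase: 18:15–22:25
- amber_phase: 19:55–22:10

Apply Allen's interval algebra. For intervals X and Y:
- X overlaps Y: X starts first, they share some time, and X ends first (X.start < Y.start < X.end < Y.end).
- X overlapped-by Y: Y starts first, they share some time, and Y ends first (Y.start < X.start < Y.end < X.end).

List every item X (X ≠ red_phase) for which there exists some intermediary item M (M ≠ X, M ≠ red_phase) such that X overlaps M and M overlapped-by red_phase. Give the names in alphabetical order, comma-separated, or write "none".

none

Target red_phase = [12:30, 15:55].
Intermediaries M with M overlapped-by red_phase: none.
Union: none.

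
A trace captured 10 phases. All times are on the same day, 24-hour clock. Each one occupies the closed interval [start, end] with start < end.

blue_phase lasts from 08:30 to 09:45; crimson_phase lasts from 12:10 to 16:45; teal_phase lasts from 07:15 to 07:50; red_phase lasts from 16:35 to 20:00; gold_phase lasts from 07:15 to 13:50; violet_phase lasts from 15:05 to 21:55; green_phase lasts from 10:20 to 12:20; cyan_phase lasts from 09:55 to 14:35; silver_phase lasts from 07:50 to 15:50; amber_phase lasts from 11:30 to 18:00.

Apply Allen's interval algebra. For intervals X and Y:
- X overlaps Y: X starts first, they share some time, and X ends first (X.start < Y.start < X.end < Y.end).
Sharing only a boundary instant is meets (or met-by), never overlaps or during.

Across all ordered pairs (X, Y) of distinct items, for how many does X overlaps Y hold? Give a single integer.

Checking all 90 ordered pairs for relation 'overlaps'; matching pairs in alphabetical order:
(amber_phase, red_phase): amber_phase overlaps red_phase ✓
(amber_phase, violet_phase): amber_phase overlaps violet_phase ✓
(crimson_phase, red_phase): crimson_phase overlaps red_phase ✓
(crimson_phase, violet_phase): crimson_phase overlaps violet_phase ✓
(cyan_phase, amber_phase): cyan_phase overlaps amber_phase ✓
(cyan_phase, crimson_phase): cyan_phase overlaps crimson_phase ✓
(gold_phase, amber_phase): gold_phase overlaps amber_phase ✓
(gold_phase, crimson_phase): gold_phase overlaps crimson_phase ✓
(gold_phase, cyan_phase): gold_phase overlaps cyan_phase ✓
(gold_phase, silver_phase): gold_phase overlaps silver_phase ✓
(green_phase, amber_phase): green_phase overlaps amber_phase ✓
(green_phase, crimson_phase): green_phase overlaps crimson_phase ✓
(silver_phase, amber_phase): silver_phase overlaps amber_phase ✓
(silver_phase, crimson_phase): silver_phase overlaps crimson_phase ✓
(silver_phase, violet_phase): silver_phase overlaps violet_phase ✓
Count: 15.

15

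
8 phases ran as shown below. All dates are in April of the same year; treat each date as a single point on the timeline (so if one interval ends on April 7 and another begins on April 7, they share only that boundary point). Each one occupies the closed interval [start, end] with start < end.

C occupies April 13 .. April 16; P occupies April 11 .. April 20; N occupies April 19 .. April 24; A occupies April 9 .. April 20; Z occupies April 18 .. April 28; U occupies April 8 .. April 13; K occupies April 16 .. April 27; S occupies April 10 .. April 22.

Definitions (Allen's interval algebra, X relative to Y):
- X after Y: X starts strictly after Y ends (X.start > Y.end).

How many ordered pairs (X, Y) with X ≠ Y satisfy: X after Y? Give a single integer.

5

Checking all 56 ordered pairs for relation 'after'; matching pairs in alphabetical order:
(K, U): K after U ✓
(N, C): N after C ✓
(N, U): N after U ✓
(Z, C): Z after C ✓
(Z, U): Z after U ✓
Count: 5.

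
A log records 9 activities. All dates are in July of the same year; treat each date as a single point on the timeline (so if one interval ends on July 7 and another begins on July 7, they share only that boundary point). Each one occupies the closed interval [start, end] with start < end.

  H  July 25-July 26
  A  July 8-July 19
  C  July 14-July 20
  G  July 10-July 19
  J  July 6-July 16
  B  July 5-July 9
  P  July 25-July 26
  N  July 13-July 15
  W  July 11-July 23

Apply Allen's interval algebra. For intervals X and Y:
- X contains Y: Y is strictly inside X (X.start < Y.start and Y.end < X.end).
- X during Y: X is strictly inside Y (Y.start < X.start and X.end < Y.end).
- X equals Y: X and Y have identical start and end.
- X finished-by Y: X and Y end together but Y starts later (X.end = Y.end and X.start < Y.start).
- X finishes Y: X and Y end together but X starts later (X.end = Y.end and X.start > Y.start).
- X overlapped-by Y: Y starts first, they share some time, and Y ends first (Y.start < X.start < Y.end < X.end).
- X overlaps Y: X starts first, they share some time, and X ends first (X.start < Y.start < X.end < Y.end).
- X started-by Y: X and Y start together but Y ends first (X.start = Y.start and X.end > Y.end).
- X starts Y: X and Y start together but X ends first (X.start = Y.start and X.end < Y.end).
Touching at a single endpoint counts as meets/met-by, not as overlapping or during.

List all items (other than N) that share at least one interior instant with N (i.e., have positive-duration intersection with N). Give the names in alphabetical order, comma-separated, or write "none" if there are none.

A, C, G, J, W

Target N = [July 13, July 15].
A [July 8, July 19] → contains → yes.
B [July 5, July 9] → before → no.
C [July 14, July 20] → overlapped-by → yes.
G [July 10, July 19] → contains → yes.
H [July 25, July 26] → after → no.
J [July 6, July 16] → contains → yes.
P [July 25, July 26] → after → no.
W [July 11, July 23] → contains → yes.
Result: A, C, G, J, W.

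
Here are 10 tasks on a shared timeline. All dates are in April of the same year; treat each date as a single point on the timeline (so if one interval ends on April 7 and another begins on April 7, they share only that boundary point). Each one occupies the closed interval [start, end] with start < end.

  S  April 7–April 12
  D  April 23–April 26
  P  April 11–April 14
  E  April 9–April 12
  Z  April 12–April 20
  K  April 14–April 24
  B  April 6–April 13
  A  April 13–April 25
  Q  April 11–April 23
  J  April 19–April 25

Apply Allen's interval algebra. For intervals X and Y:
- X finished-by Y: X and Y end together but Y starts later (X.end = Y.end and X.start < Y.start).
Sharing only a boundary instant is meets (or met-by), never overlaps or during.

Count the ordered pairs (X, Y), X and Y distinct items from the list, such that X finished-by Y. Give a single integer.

Checking all 90 ordered pairs for relation 'finished-by'; matching pairs in alphabetical order:
(A, J): A finished-by J ✓
(S, E): S finished-by E ✓
Count: 2.

2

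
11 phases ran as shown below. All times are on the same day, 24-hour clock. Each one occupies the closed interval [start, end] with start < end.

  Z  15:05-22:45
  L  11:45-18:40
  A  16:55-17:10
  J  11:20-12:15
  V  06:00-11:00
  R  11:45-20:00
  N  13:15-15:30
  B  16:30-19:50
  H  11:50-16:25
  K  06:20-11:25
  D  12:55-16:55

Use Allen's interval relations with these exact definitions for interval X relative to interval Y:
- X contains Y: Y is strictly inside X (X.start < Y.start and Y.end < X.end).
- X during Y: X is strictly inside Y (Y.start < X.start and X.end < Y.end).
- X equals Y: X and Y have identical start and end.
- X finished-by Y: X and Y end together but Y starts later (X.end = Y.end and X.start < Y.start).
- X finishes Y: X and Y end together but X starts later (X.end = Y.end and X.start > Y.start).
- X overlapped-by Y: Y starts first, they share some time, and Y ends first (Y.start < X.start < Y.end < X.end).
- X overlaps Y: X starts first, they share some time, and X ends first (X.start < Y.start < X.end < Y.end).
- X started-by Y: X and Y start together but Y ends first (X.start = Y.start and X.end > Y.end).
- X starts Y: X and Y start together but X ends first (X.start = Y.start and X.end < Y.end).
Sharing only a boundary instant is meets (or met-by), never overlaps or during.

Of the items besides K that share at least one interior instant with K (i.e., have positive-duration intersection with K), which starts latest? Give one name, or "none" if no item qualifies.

J

Target K = [06:20, 11:25].
A [16:55, 17:10] → after → excluded.
B [16:30, 19:50] → after → excluded.
D [12:55, 16:55] → after → excluded.
H [11:50, 16:25] → after → excluded.
J [11:20, 12:15] → overlapped-by → candidate.
L [11:45, 18:40] → after → excluded.
N [13:15, 15:30] → after → excluded.
R [11:45, 20:00] → after → excluded.
V [06:00, 11:00] → overlaps → candidate.
Z [15:05, 22:45] → after → excluded.
Among candidates, latest start is 11:20 → J.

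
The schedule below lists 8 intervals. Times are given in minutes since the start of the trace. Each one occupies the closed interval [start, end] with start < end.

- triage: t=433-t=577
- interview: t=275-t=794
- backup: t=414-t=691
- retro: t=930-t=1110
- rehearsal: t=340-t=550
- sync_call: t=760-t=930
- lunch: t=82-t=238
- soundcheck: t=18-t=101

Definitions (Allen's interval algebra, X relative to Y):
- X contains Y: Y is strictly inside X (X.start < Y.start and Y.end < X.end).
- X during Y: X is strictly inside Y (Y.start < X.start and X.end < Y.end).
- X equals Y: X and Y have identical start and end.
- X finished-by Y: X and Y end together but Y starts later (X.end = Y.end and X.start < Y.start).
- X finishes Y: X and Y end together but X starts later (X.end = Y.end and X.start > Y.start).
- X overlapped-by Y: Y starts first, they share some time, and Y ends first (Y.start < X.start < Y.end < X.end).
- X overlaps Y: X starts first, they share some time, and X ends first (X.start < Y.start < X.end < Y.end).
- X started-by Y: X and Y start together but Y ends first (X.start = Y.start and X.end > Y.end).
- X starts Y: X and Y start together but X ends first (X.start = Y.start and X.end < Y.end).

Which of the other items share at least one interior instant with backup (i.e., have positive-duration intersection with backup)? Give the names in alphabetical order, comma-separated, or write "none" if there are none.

Target backup = [t=414, t=691].
interview [t=275, t=794] → contains → yes.
lunch [t=82, t=238] → before → no.
rehearsal [t=340, t=550] → overlaps → yes.
retro [t=930, t=1110] → after → no.
soundcheck [t=18, t=101] → before → no.
sync_call [t=760, t=930] → after → no.
triage [t=433, t=577] → during → yes.
Result: interview, rehearsal, triage.

interview, rehearsal, triage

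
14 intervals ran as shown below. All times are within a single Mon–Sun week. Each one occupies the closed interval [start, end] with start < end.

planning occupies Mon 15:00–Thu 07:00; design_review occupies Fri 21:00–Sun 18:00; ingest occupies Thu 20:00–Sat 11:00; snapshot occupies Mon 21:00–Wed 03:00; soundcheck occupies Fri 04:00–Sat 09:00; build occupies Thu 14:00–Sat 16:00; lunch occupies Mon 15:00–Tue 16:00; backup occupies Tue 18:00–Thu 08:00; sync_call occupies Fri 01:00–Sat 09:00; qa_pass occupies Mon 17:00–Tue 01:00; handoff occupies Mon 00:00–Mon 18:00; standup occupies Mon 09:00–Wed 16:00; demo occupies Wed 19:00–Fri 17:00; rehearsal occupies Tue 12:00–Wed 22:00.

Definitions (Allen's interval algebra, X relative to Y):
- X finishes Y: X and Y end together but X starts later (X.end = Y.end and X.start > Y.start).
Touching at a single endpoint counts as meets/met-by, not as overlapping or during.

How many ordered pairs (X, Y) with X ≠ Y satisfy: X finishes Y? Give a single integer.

1

Checking all 182 ordered pairs for relation 'finishes'; matching pairs in alphabetical order:
(soundcheck, sync_call): soundcheck finishes sync_call ✓
Count: 1.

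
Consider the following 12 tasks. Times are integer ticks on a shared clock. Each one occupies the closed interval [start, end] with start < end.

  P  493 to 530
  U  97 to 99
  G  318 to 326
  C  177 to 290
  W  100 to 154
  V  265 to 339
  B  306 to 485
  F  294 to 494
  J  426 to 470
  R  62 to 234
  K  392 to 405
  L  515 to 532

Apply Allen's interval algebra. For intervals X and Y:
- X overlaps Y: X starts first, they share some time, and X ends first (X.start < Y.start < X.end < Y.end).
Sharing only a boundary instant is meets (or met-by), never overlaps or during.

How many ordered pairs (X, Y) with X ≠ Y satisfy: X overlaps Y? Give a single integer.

Checking all 132 ordered pairs for relation 'overlaps'; matching pairs in alphabetical order:
(C, V): C overlaps V ✓
(F, P): F overlaps P ✓
(P, L): P overlaps L ✓
(R, C): R overlaps C ✓
(V, B): V overlaps B ✓
(V, F): V overlaps F ✓
Count: 6.

6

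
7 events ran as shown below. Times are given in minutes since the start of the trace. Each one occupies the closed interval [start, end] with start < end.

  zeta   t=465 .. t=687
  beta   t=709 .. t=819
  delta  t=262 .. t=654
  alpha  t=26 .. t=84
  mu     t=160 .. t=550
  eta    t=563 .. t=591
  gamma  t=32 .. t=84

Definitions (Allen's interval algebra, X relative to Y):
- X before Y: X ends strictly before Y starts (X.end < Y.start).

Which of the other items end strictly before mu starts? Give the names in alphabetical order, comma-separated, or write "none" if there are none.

alpha, gamma

Target mu = [t=160, t=550].
alpha [t=26, t=84] → before → yes.
beta [t=709, t=819] → after → no.
delta [t=262, t=654] → overlapped-by → no.
eta [t=563, t=591] → after → no.
gamma [t=32, t=84] → before → yes.
zeta [t=465, t=687] → overlapped-by → no.
Result: alpha, gamma.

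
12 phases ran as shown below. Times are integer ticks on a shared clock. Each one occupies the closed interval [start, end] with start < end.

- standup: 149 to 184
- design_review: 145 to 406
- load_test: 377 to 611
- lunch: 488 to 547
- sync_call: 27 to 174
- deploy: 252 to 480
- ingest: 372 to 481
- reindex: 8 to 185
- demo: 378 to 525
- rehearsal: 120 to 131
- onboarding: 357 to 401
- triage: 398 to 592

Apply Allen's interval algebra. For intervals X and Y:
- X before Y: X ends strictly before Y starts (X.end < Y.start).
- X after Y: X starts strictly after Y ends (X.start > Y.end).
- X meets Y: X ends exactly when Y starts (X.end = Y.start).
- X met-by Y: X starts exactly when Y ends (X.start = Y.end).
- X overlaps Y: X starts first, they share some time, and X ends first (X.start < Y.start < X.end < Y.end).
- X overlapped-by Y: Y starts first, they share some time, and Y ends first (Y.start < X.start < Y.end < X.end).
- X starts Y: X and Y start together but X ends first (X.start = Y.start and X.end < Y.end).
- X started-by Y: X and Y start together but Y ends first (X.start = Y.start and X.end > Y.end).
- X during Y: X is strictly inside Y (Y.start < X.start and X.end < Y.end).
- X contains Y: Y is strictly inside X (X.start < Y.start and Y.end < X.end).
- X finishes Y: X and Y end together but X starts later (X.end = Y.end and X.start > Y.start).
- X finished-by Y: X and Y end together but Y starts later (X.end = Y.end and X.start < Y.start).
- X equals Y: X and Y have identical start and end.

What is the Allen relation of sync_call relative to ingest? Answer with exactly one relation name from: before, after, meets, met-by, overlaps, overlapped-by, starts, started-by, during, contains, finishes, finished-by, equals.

before

sync_call = [27, 174]; ingest = [372, 481].
Compare endpoints: sync_call.start < ingest.start, sync_call.start < ingest.end, sync_call.end < ingest.start, sync_call.end < ingest.end.
That pattern is 'before'.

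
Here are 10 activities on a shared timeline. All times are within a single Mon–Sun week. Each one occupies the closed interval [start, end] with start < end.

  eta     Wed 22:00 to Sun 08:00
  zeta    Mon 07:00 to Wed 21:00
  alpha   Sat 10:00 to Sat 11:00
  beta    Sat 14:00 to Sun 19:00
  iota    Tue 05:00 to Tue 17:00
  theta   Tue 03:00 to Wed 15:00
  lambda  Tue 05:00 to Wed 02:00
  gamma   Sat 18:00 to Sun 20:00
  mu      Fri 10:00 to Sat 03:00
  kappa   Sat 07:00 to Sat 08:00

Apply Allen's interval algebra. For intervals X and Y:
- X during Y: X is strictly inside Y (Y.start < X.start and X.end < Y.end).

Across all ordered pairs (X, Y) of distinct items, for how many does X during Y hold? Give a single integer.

8

Checking all 90 ordered pairs for relation 'during'; matching pairs in alphabetical order:
(alpha, eta): alpha during eta ✓
(iota, theta): iota during theta ✓
(iota, zeta): iota during zeta ✓
(kappa, eta): kappa during eta ✓
(lambda, theta): lambda during theta ✓
(lambda, zeta): lambda during zeta ✓
(mu, eta): mu during eta ✓
(theta, zeta): theta during zeta ✓
Count: 8.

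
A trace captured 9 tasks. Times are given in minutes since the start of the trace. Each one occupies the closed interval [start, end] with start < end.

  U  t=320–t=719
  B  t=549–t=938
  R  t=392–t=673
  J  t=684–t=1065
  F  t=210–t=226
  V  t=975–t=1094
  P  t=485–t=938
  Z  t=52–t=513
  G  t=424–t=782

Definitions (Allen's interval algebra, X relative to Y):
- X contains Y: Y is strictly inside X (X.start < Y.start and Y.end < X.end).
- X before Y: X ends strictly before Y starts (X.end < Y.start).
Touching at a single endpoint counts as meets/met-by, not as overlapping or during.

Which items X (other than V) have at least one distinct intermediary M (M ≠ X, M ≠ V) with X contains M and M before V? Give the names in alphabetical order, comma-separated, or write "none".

U, Z

Target V = [t=975, t=1094].
Intermediaries M with M before V: B, F, G, P, R, U, Z.
Via B — items with X contains B: none.
Via F — items with X contains F: Z.
Via G — items with X contains G: none.
Via P — items with X contains P: none.
Via R — items with X contains R: U.
Via U — items with X contains U: none.
Via Z — items with X contains Z: none.
Union: U, Z.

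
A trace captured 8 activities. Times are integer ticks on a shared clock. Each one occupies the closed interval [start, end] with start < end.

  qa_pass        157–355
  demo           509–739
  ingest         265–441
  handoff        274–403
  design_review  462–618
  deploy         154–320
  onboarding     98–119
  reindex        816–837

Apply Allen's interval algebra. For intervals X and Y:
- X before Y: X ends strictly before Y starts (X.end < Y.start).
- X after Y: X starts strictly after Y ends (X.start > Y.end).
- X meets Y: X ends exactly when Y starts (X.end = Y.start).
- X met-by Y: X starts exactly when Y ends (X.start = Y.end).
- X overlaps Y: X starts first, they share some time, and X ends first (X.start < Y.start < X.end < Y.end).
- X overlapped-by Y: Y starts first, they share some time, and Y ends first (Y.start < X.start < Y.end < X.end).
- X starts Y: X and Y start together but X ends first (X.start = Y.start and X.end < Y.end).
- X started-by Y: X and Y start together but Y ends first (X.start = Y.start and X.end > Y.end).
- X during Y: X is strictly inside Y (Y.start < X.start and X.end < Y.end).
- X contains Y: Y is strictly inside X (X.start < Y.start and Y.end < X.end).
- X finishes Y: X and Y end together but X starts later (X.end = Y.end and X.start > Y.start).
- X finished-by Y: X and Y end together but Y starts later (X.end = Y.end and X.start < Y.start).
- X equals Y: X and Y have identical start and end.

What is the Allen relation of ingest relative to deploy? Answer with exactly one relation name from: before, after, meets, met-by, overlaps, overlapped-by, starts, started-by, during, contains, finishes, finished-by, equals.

ingest = [265, 441]; deploy = [154, 320].
Compare endpoints: ingest.start > deploy.start, ingest.start < deploy.end, ingest.end > deploy.start, ingest.end > deploy.end.
That pattern is 'overlapped-by'.

overlapped-by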